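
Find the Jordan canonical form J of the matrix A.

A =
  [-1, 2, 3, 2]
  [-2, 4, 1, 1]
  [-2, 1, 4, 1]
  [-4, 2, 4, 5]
J_3(3) ⊕ J_1(3)

The characteristic polynomial is
  det(x·I − A) = x^4 - 12*x^3 + 54*x^2 - 108*x + 81 = (x - 3)^4

Eigenvalues and multiplicities (the geometric multiplicity of λ is n − rank(A − λI), which equals the number of Jordan blocks for λ):
  λ = 3: algebraic multiplicity = 4, geometric multiplicity = 2

Determining the block sizes for each eigenvalue:
  λ = 3: with am = 4 and gm = 2, the partition is not yet determined (e.g. several partitions of 4 into 2 parts exist). Let N = A − (3)·I. Computing rank(N^1) = 2, rank(N^2) = 1, rank(N^3) = 0; the number of blocks of size ≥ j is rank(N^{j−1}) − rank(N^j), giving [2, 1, 1]. So we have 1 block(s) of size 3, 1 block(s) of size 1 → block sizes [3, 1]

Assembling the blocks gives a Jordan form
J =
  [3, 1, 0, 0]
  [0, 3, 1, 0]
  [0, 0, 3, 0]
  [0, 0, 0, 3]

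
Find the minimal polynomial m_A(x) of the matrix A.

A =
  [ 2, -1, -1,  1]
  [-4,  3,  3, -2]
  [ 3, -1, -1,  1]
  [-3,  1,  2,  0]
x^3 - 3*x^2 + 3*x - 1

The characteristic polynomial is χ_A(x) = (x - 1)^4, so the eigenvalues are known. The minimal polynomial is
  m_A(x) = Π_λ (x − λ)^{k_λ}
where k_λ is the size of the *largest* Jordan block for λ (equivalently, the smallest k with (A − λI)^k v = 0 for every generalised eigenvector v of λ).

  λ = 1: largest Jordan block has size 3, contributing (x − 1)^3

So m_A(x) = (x - 1)^3 = x^3 - 3*x^2 + 3*x - 1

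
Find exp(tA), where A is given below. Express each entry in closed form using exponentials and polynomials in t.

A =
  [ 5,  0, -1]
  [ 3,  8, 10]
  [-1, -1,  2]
e^{tA} =
  [t^2*exp(5*t)/2 + exp(5*t), t^2*exp(5*t)/2, 3*t^2*exp(5*t)/2 - t*exp(5*t)]
  [-t^2*exp(5*t)/2 + 3*t*exp(5*t), -t^2*exp(5*t)/2 + 3*t*exp(5*t) + exp(5*t), -3*t^2*exp(5*t)/2 + 10*t*exp(5*t)]
  [-t*exp(5*t), -t*exp(5*t), -3*t*exp(5*t) + exp(5*t)]

Strategy: write A = P · J · P⁻¹ where J is a Jordan canonical form, so e^{tA} = P · e^{tJ} · P⁻¹, and e^{tJ} can be computed block-by-block.

A has Jordan form
J =
  [5, 1, 0]
  [0, 5, 1]
  [0, 0, 5]
(up to reordering of blocks).

Per-block formulas:
  For a 3×3 Jordan block J_3(5): exp(t · J_3(5)) = e^(5t)·(I + t·N + (t^2/2)·N^2), where N is the 3×3 nilpotent shift.

After assembling e^{tJ} and conjugating by P, we get:

e^{tA} =
  [t^2*exp(5*t)/2 + exp(5*t), t^2*exp(5*t)/2, 3*t^2*exp(5*t)/2 - t*exp(5*t)]
  [-t^2*exp(5*t)/2 + 3*t*exp(5*t), -t^2*exp(5*t)/2 + 3*t*exp(5*t) + exp(5*t), -3*t^2*exp(5*t)/2 + 10*t*exp(5*t)]
  [-t*exp(5*t), -t*exp(5*t), -3*t*exp(5*t) + exp(5*t)]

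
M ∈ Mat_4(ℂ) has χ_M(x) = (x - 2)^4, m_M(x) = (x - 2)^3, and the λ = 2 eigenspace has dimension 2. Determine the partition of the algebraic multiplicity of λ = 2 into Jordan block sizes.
Block sizes for λ = 2: [3, 1]

Step 1 — from the characteristic polynomial, algebraic multiplicity of λ = 2 is 4. From dim ker(M − (2)·I) = 2, there are exactly 2 Jordan blocks for λ = 2.
Step 2 — from the minimal polynomial, the factor (x − 2)^3 tells us the largest block for λ = 2 has size 3.
Step 3 — with total size 4, 2 blocks, and largest block 3, the block sizes (in nonincreasing order) are [3, 1].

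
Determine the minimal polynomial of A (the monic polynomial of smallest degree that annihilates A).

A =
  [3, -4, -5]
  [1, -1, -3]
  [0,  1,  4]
x^3 - 6*x^2 + 12*x - 8

The characteristic polynomial is χ_A(x) = (x - 2)^3, so the eigenvalues are known. The minimal polynomial is
  m_A(x) = Π_λ (x − λ)^{k_λ}
where k_λ is the size of the *largest* Jordan block for λ (equivalently, the smallest k with (A − λI)^k v = 0 for every generalised eigenvector v of λ).

  λ = 2: largest Jordan block has size 3, contributing (x − 2)^3

So m_A(x) = (x - 2)^3 = x^3 - 6*x^2 + 12*x - 8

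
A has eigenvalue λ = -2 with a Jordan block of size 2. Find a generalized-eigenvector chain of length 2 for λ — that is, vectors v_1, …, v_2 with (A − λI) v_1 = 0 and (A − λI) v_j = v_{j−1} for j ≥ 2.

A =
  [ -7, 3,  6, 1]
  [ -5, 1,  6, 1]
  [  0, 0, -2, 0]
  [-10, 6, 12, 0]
A Jordan chain for λ = -2 of length 2:
v_1 = (-5, -5, 0, -10)ᵀ
v_2 = (1, 0, 0, 0)ᵀ

Let N = A − (-2)·I. We want v_2 with N^2 v_2 = 0 but N^1 v_2 ≠ 0; then v_{j-1} := N · v_j for j = 2, …, 2.

Pick v_2 = (1, 0, 0, 0)ᵀ.
Then v_1 = N · v_2 = (-5, -5, 0, -10)ᵀ.

Sanity check: (A − (-2)·I) v_1 = (0, 0, 0, 0)ᵀ = 0. ✓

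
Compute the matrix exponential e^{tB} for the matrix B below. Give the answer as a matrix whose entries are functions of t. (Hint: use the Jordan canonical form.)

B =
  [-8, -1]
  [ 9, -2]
e^{tB} =
  [-3*t*exp(-5*t) + exp(-5*t), -t*exp(-5*t)]
  [9*t*exp(-5*t), 3*t*exp(-5*t) + exp(-5*t)]

Strategy: write B = P · J · P⁻¹ where J is a Jordan canonical form, so e^{tB} = P · e^{tJ} · P⁻¹, and e^{tJ} can be computed block-by-block.

B has Jordan form
J =
  [-5,  1]
  [ 0, -5]
(up to reordering of blocks).

Per-block formulas:
  For a 2×2 Jordan block J_2(-5): exp(t · J_2(-5)) = e^(-5t)·(I + t·N), where N is the 2×2 nilpotent shift.

After assembling e^{tJ} and conjugating by P, we get:

e^{tB} =
  [-3*t*exp(-5*t) + exp(-5*t), -t*exp(-5*t)]
  [9*t*exp(-5*t), 3*t*exp(-5*t) + exp(-5*t)]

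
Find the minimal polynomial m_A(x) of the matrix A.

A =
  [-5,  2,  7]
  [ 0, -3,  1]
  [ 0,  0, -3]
x^3 + 11*x^2 + 39*x + 45

The characteristic polynomial is χ_A(x) = (x + 3)^2*(x + 5), so the eigenvalues are known. The minimal polynomial is
  m_A(x) = Π_λ (x − λ)^{k_λ}
where k_λ is the size of the *largest* Jordan block for λ (equivalently, the smallest k with (A − λI)^k v = 0 for every generalised eigenvector v of λ).

  λ = -5: largest Jordan block has size 1, contributing (x + 5)
  λ = -3: largest Jordan block has size 2, contributing (x + 3)^2

So m_A(x) = (x + 3)^2*(x + 5) = x^3 + 11*x^2 + 39*x + 45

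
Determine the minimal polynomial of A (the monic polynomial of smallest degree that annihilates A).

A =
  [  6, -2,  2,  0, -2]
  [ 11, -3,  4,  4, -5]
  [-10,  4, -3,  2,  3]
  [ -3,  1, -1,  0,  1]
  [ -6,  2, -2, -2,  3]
x^3 - 2*x^2 + x

The characteristic polynomial is χ_A(x) = x^2*(x - 1)^3, so the eigenvalues are known. The minimal polynomial is
  m_A(x) = Π_λ (x − λ)^{k_λ}
where k_λ is the size of the *largest* Jordan block for λ (equivalently, the smallest k with (A − λI)^k v = 0 for every generalised eigenvector v of λ).

  λ = 0: largest Jordan block has size 1, contributing (x − 0)
  λ = 1: largest Jordan block has size 2, contributing (x − 1)^2

So m_A(x) = x*(x - 1)^2 = x^3 - 2*x^2 + x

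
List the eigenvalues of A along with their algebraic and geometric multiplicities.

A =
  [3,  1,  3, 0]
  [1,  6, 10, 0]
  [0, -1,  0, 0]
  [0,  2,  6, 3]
λ = 3: alg = 4, geom = 2

Step 1 — factor the characteristic polynomial to read off the algebraic multiplicities:
  χ_A(x) = (x - 3)^4

Step 2 — compute geometric multiplicities via the rank-nullity identity g(λ) = n − rank(A − λI):
  rank(A − (3)·I) = 2, so dim ker(A − (3)·I) = n − 2 = 2

Summary:
  λ = 3: algebraic multiplicity = 4, geometric multiplicity = 2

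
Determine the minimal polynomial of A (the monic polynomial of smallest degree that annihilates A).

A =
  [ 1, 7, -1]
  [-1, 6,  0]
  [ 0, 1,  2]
x^3 - 9*x^2 + 27*x - 27

The characteristic polynomial is χ_A(x) = (x - 3)^3, so the eigenvalues are known. The minimal polynomial is
  m_A(x) = Π_λ (x − λ)^{k_λ}
where k_λ is the size of the *largest* Jordan block for λ (equivalently, the smallest k with (A − λI)^k v = 0 for every generalised eigenvector v of λ).

  λ = 3: largest Jordan block has size 3, contributing (x − 3)^3

So m_A(x) = (x - 3)^3 = x^3 - 9*x^2 + 27*x - 27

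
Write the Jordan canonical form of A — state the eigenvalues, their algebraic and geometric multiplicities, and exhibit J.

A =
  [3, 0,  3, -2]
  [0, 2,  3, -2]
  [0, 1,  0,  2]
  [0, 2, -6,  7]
J_3(3) ⊕ J_1(3)

The characteristic polynomial is
  det(x·I − A) = x^4 - 12*x^3 + 54*x^2 - 108*x + 81 = (x - 3)^4

Eigenvalues and multiplicities (the geometric multiplicity of λ is n − rank(A − λI), which equals the number of Jordan blocks for λ):
  λ = 3: algebraic multiplicity = 4, geometric multiplicity = 2

Determining the block sizes for each eigenvalue:
  λ = 3: with am = 4 and gm = 2, the partition is not yet determined (e.g. several partitions of 4 into 2 parts exist). Let N = A − (3)·I. Computing rank(N^1) = 2, rank(N^2) = 1, rank(N^3) = 0; the number of blocks of size ≥ j is rank(N^{j−1}) − rank(N^j), giving [2, 1, 1]. So we have 1 block(s) of size 3, 1 block(s) of size 1 → block sizes [3, 1]

Assembling the blocks gives a Jordan form
J =
  [3, 1, 0, 0]
  [0, 3, 1, 0]
  [0, 0, 3, 0]
  [0, 0, 0, 3]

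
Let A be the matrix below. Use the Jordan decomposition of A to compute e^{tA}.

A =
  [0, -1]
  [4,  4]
e^{tA} =
  [-2*t*exp(2*t) + exp(2*t), -t*exp(2*t)]
  [4*t*exp(2*t), 2*t*exp(2*t) + exp(2*t)]

Strategy: write A = P · J · P⁻¹ where J is a Jordan canonical form, so e^{tA} = P · e^{tJ} · P⁻¹, and e^{tJ} can be computed block-by-block.

A has Jordan form
J =
  [2, 1]
  [0, 2]
(up to reordering of blocks).

Per-block formulas:
  For a 2×2 Jordan block J_2(2): exp(t · J_2(2)) = e^(2t)·(I + t·N), where N is the 2×2 nilpotent shift.

After assembling e^{tJ} and conjugating by P, we get:

e^{tA} =
  [-2*t*exp(2*t) + exp(2*t), -t*exp(2*t)]
  [4*t*exp(2*t), 2*t*exp(2*t) + exp(2*t)]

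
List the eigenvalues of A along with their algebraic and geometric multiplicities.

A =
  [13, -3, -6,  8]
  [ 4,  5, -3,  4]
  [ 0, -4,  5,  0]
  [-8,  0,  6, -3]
λ = 5: alg = 4, geom = 2

Step 1 — factor the characteristic polynomial to read off the algebraic multiplicities:
  χ_A(x) = (x - 5)^4

Step 2 — compute geometric multiplicities via the rank-nullity identity g(λ) = n − rank(A − λI):
  rank(A − (5)·I) = 2, so dim ker(A − (5)·I) = n − 2 = 2

Summary:
  λ = 5: algebraic multiplicity = 4, geometric multiplicity = 2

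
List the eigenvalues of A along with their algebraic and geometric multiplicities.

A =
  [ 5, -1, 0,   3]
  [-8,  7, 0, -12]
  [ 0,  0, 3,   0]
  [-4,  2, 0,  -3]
λ = 3: alg = 4, geom = 3

Step 1 — factor the characteristic polynomial to read off the algebraic multiplicities:
  χ_A(x) = (x - 3)^4

Step 2 — compute geometric multiplicities via the rank-nullity identity g(λ) = n − rank(A − λI):
  rank(A − (3)·I) = 1, so dim ker(A − (3)·I) = n − 1 = 3

Summary:
  λ = 3: algebraic multiplicity = 4, geometric multiplicity = 3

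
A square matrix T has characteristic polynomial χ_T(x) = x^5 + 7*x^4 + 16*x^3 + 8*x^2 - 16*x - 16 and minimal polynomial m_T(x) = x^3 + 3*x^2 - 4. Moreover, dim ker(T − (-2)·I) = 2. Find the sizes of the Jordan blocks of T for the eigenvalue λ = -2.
Block sizes for λ = -2: [2, 2]

Step 1 — from the characteristic polynomial, algebraic multiplicity of λ = -2 is 4. From dim ker(T − (-2)·I) = 2, there are exactly 2 Jordan blocks for λ = -2.
Step 2 — from the minimal polynomial, the factor (x + 2)^2 tells us the largest block for λ = -2 has size 2.
Step 3 — with total size 4, 2 blocks, and largest block 2, the block sizes (in nonincreasing order) are [2, 2].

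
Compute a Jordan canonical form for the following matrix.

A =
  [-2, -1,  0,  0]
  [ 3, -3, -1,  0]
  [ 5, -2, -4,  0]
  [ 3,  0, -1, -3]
J_3(-3) ⊕ J_1(-3)

The characteristic polynomial is
  det(x·I − A) = x^4 + 12*x^3 + 54*x^2 + 108*x + 81 = (x + 3)^4

Eigenvalues and multiplicities (the geometric multiplicity of λ is n − rank(A − λI), which equals the number of Jordan blocks for λ):
  λ = -3: algebraic multiplicity = 4, geometric multiplicity = 2

Determining the block sizes for each eigenvalue:
  λ = -3: with am = 4 and gm = 2, the partition is not yet determined (e.g. several partitions of 4 into 2 parts exist). Let N = A − (-3)·I. Computing rank(N^1) = 2, rank(N^2) = 1, rank(N^3) = 0; the number of blocks of size ≥ j is rank(N^{j−1}) − rank(N^j), giving [2, 1, 1]. So we have 1 block(s) of size 3, 1 block(s) of size 1 → block sizes [3, 1]

Assembling the blocks gives a Jordan form
J =
  [-3,  1,  0,  0]
  [ 0, -3,  1,  0]
  [ 0,  0, -3,  0]
  [ 0,  0,  0, -3]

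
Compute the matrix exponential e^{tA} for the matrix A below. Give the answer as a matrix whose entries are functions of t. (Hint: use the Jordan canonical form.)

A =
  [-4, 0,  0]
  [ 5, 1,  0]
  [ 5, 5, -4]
e^{tA} =
  [exp(-4*t), 0, 0]
  [exp(t) - exp(-4*t), exp(t), 0]
  [exp(t) - exp(-4*t), exp(t) - exp(-4*t), exp(-4*t)]

Strategy: write A = P · J · P⁻¹ where J is a Jordan canonical form, so e^{tA} = P · e^{tJ} · P⁻¹, and e^{tJ} can be computed block-by-block.

A has Jordan form
J =
  [-4,  0, 0]
  [ 0, -4, 0]
  [ 0,  0, 1]
(up to reordering of blocks).

Per-block formulas:
  For a 1×1 block at λ = -4: exp(t · [-4]) = [e^(-4t)].
  For a 1×1 block at λ = 1: exp(t · [1]) = [e^(1t)].

After assembling e^{tJ} and conjugating by P, we get:

e^{tA} =
  [exp(-4*t), 0, 0]
  [exp(t) - exp(-4*t), exp(t), 0]
  [exp(t) - exp(-4*t), exp(t) - exp(-4*t), exp(-4*t)]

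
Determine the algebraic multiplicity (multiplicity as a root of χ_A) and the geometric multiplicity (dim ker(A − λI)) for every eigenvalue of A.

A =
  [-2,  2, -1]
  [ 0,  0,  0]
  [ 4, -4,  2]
λ = 0: alg = 3, geom = 2

Step 1 — factor the characteristic polynomial to read off the algebraic multiplicities:
  χ_A(x) = x^3

Step 2 — compute geometric multiplicities via the rank-nullity identity g(λ) = n − rank(A − λI):
  rank(A − (0)·I) = 1, so dim ker(A − (0)·I) = n − 1 = 2

Summary:
  λ = 0: algebraic multiplicity = 3, geometric multiplicity = 2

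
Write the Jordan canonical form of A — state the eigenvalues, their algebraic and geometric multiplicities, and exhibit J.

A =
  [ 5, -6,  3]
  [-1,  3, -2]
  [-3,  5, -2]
J_3(2)

The characteristic polynomial is
  det(x·I − A) = x^3 - 6*x^2 + 12*x - 8 = (x - 2)^3

Eigenvalues and multiplicities (the geometric multiplicity of λ is n − rank(A − λI), which equals the number of Jordan blocks for λ):
  λ = 2: algebraic multiplicity = 3, geometric multiplicity = 1

Determining the block sizes for each eigenvalue:
  λ = 2: one block (gm = 1), so the single block has size am = 3 → block sizes [3]

Assembling the blocks gives a Jordan form
J =
  [2, 1, 0]
  [0, 2, 1]
  [0, 0, 2]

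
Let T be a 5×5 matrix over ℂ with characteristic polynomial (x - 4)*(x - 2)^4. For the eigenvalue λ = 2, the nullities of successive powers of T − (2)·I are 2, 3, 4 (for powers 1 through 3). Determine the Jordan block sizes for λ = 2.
Block sizes for λ = 2: [3, 1]

From the dimensions of kernels of powers, the number of Jordan blocks of size at least j is d_j − d_{j−1} where d_j = dim ker(N^j) (with d_0 = 0). Computing the differences gives [2, 1, 1].
The number of blocks of size exactly k is (#blocks of size ≥ k) − (#blocks of size ≥ k + 1), so the partition is: 1 block(s) of size 1, 1 block(s) of size 3.
In nonincreasing order the block sizes are [3, 1].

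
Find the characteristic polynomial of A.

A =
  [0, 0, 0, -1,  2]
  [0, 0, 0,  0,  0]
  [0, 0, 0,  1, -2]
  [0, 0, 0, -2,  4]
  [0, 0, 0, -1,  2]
x^5

Expanding det(x·I − A) (e.g. by cofactor expansion or by noting that A is similar to its Jordan form J, which has the same characteristic polynomial as A) gives
  χ_A(x) = x^5
which factors as x^5. The eigenvalues (with algebraic multiplicities) are λ = 0 with multiplicity 5.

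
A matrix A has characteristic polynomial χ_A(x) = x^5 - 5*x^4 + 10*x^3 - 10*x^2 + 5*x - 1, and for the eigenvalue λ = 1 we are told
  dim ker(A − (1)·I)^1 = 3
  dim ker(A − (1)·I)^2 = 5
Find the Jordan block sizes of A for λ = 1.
Block sizes for λ = 1: [2, 2, 1]

From the dimensions of kernels of powers, the number of Jordan blocks of size at least j is d_j − d_{j−1} where d_j = dim ker(N^j) (with d_0 = 0). Computing the differences gives [3, 2].
The number of blocks of size exactly k is (#blocks of size ≥ k) − (#blocks of size ≥ k + 1), so the partition is: 1 block(s) of size 1, 2 block(s) of size 2.
In nonincreasing order the block sizes are [2, 2, 1].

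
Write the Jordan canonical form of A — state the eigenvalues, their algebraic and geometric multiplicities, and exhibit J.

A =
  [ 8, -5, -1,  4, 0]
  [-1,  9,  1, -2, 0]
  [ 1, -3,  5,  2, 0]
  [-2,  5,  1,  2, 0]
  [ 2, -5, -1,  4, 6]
J_3(6) ⊕ J_1(6) ⊕ J_1(6)

The characteristic polynomial is
  det(x·I − A) = x^5 - 30*x^4 + 360*x^3 - 2160*x^2 + 6480*x - 7776 = (x - 6)^5

Eigenvalues and multiplicities (the geometric multiplicity of λ is n − rank(A − λI), which equals the number of Jordan blocks for λ):
  λ = 6: algebraic multiplicity = 5, geometric multiplicity = 3

Determining the block sizes for each eigenvalue:
  λ = 6: with am = 5 and gm = 3, the partition is not yet determined (e.g. several partitions of 5 into 3 parts exist). Let N = A − (6)·I. Computing rank(N^1) = 2, rank(N^2) = 1, rank(N^3) = 0; the number of blocks of size ≥ j is rank(N^{j−1}) − rank(N^j), giving [3, 1, 1]. So we have 1 block(s) of size 3, 2 block(s) of size 1 → block sizes [3, 1, 1]

Assembling the blocks gives a Jordan form
J =
  [6, 1, 0, 0, 0]
  [0, 6, 1, 0, 0]
  [0, 0, 6, 0, 0]
  [0, 0, 0, 6, 0]
  [0, 0, 0, 0, 6]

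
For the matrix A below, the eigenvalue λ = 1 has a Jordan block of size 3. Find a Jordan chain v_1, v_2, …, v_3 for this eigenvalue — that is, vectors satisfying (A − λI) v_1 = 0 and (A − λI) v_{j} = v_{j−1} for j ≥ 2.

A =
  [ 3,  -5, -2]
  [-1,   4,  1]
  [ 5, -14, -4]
A Jordan chain for λ = 1 of length 3:
v_1 = (-1, 0, -1)ᵀ
v_2 = (2, -1, 5)ᵀ
v_3 = (1, 0, 0)ᵀ

Let N = A − (1)·I. We want v_3 with N^3 v_3 = 0 but N^2 v_3 ≠ 0; then v_{j-1} := N · v_j for j = 3, …, 2.

Pick v_3 = (1, 0, 0)ᵀ.
Then v_2 = N · v_3 = (2, -1, 5)ᵀ.
Then v_1 = N · v_2 = (-1, 0, -1)ᵀ.

Sanity check: (A − (1)·I) v_1 = (0, 0, 0)ᵀ = 0. ✓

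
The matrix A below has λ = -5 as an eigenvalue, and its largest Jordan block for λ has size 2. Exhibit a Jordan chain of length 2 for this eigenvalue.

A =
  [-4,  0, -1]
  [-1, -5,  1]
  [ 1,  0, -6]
A Jordan chain for λ = -5 of length 2:
v_1 = (1, -1, 1)ᵀ
v_2 = (1, 0, 0)ᵀ

Let N = A − (-5)·I. We want v_2 with N^2 v_2 = 0 but N^1 v_2 ≠ 0; then v_{j-1} := N · v_j for j = 2, …, 2.

Pick v_2 = (1, 0, 0)ᵀ.
Then v_1 = N · v_2 = (1, -1, 1)ᵀ.

Sanity check: (A − (-5)·I) v_1 = (0, 0, 0)ᵀ = 0. ✓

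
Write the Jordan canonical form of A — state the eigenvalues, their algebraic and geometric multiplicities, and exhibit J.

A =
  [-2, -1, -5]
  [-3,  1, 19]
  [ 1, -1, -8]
J_3(-3)

The characteristic polynomial is
  det(x·I − A) = x^3 + 9*x^2 + 27*x + 27 = (x + 3)^3

Eigenvalues and multiplicities (the geometric multiplicity of λ is n − rank(A − λI), which equals the number of Jordan blocks for λ):
  λ = -3: algebraic multiplicity = 3, geometric multiplicity = 1

Determining the block sizes for each eigenvalue:
  λ = -3: one block (gm = 1), so the single block has size am = 3 → block sizes [3]

Assembling the blocks gives a Jordan form
J =
  [-3,  1,  0]
  [ 0, -3,  1]
  [ 0,  0, -3]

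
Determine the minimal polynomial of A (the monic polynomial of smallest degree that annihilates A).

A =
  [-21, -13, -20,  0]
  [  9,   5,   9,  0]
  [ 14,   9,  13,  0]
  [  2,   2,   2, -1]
x^3 + 3*x^2 + 3*x + 1

The characteristic polynomial is χ_A(x) = (x + 1)^4, so the eigenvalues are known. The minimal polynomial is
  m_A(x) = Π_λ (x − λ)^{k_λ}
where k_λ is the size of the *largest* Jordan block for λ (equivalently, the smallest k with (A − λI)^k v = 0 for every generalised eigenvector v of λ).

  λ = -1: largest Jordan block has size 3, contributing (x + 1)^3

So m_A(x) = (x + 1)^3 = x^3 + 3*x^2 + 3*x + 1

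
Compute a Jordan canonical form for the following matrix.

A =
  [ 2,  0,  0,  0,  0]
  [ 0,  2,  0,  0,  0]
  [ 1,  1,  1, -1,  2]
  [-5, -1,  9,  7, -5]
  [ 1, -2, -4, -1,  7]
J_1(2) ⊕ J_1(2) ⊕ J_3(5)

The characteristic polynomial is
  det(x·I − A) = x^5 - 19*x^4 + 139*x^3 - 485*x^2 + 800*x - 500 = (x - 5)^3*(x - 2)^2

Eigenvalues and multiplicities (the geometric multiplicity of λ is n − rank(A − λI), which equals the number of Jordan blocks for λ):
  λ = 2: algebraic multiplicity = 2, geometric multiplicity = 2
  λ = 5: algebraic multiplicity = 3, geometric multiplicity = 1

Determining the block sizes for each eigenvalue:
  λ = 2: gm = am = 2, so every block has size 1 → block sizes [1, 1]
  λ = 5: one block (gm = 1), so the single block has size am = 3 → block sizes [3]

Assembling the blocks gives a Jordan form
J =
  [2, 0, 0, 0, 0]
  [0, 2, 0, 0, 0]
  [0, 0, 5, 1, 0]
  [0, 0, 0, 5, 1]
  [0, 0, 0, 0, 5]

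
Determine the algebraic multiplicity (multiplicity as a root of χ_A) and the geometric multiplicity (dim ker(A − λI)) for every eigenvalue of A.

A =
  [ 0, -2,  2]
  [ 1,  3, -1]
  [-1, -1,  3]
λ = 2: alg = 3, geom = 2

Step 1 — factor the characteristic polynomial to read off the algebraic multiplicities:
  χ_A(x) = (x - 2)^3

Step 2 — compute geometric multiplicities via the rank-nullity identity g(λ) = n − rank(A − λI):
  rank(A − (2)·I) = 1, so dim ker(A − (2)·I) = n − 1 = 2

Summary:
  λ = 2: algebraic multiplicity = 3, geometric multiplicity = 2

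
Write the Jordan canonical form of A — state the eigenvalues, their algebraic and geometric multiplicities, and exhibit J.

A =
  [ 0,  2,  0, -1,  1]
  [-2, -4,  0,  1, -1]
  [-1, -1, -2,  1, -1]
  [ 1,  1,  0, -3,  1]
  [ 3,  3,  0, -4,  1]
J_2(-2) ⊕ J_1(-2) ⊕ J_2(-1)

The characteristic polynomial is
  det(x·I − A) = x^5 + 8*x^4 + 25*x^3 + 38*x^2 + 28*x + 8 = (x + 1)^2*(x + 2)^3

Eigenvalues and multiplicities (the geometric multiplicity of λ is n − rank(A − λI), which equals the number of Jordan blocks for λ):
  λ = -2: algebraic multiplicity = 3, geometric multiplicity = 2
  λ = -1: algebraic multiplicity = 2, geometric multiplicity = 1

Determining the block sizes for each eigenvalue:
  λ = -2: 2 blocks summing to 3 forces exactly one block of size 2 and the rest size 1 → block sizes [2, 1]
  λ = -1: one block (gm = 1), so the single block has size am = 2 → block sizes [2]

Assembling the blocks gives a Jordan form
J =
  [-2,  1,  0,  0,  0]
  [ 0, -2,  0,  0,  0]
  [ 0,  0, -2,  0,  0]
  [ 0,  0,  0, -1,  1]
  [ 0,  0,  0,  0, -1]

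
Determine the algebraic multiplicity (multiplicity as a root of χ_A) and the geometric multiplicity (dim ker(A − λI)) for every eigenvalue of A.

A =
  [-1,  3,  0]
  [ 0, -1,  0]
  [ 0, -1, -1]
λ = -1: alg = 3, geom = 2

Step 1 — factor the characteristic polynomial to read off the algebraic multiplicities:
  χ_A(x) = (x + 1)^3

Step 2 — compute geometric multiplicities via the rank-nullity identity g(λ) = n − rank(A − λI):
  rank(A − (-1)·I) = 1, so dim ker(A − (-1)·I) = n − 1 = 2

Summary:
  λ = -1: algebraic multiplicity = 3, geometric multiplicity = 2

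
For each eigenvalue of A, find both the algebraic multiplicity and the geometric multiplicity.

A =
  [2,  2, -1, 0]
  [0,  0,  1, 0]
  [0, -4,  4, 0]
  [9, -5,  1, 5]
λ = 2: alg = 3, geom = 2; λ = 5: alg = 1, geom = 1

Step 1 — factor the characteristic polynomial to read off the algebraic multiplicities:
  χ_A(x) = (x - 5)*(x - 2)^3

Step 2 — compute geometric multiplicities via the rank-nullity identity g(λ) = n − rank(A − λI):
  rank(A − (2)·I) = 2, so dim ker(A − (2)·I) = n − 2 = 2
  rank(A − (5)·I) = 3, so dim ker(A − (5)·I) = n − 3 = 1

Summary:
  λ = 2: algebraic multiplicity = 3, geometric multiplicity = 2
  λ = 5: algebraic multiplicity = 1, geometric multiplicity = 1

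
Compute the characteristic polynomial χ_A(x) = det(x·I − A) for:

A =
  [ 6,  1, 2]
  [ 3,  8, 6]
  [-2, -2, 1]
x^3 - 15*x^2 + 75*x - 125

Expanding det(x·I − A) (e.g. by cofactor expansion or by noting that A is similar to its Jordan form J, which has the same characteristic polynomial as A) gives
  χ_A(x) = x^3 - 15*x^2 + 75*x - 125
which factors as (x - 5)^3. The eigenvalues (with algebraic multiplicities) are λ = 5 with multiplicity 3.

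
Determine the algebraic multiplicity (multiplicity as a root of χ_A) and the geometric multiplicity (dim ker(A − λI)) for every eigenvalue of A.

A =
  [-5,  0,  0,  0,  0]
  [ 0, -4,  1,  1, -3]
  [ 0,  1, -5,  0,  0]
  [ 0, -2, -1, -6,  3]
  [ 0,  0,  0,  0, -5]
λ = -5: alg = 5, geom = 3

Step 1 — factor the characteristic polynomial to read off the algebraic multiplicities:
  χ_A(x) = (x + 5)^5

Step 2 — compute geometric multiplicities via the rank-nullity identity g(λ) = n − rank(A − λI):
  rank(A − (-5)·I) = 2, so dim ker(A − (-5)·I) = n − 2 = 3

Summary:
  λ = -5: algebraic multiplicity = 5, geometric multiplicity = 3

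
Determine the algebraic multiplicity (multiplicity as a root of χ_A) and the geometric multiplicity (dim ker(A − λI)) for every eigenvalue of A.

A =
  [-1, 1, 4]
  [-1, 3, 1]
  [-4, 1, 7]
λ = 3: alg = 3, geom = 1

Step 1 — factor the characteristic polynomial to read off the algebraic multiplicities:
  χ_A(x) = (x - 3)^3

Step 2 — compute geometric multiplicities via the rank-nullity identity g(λ) = n − rank(A − λI):
  rank(A − (3)·I) = 2, so dim ker(A − (3)·I) = n − 2 = 1

Summary:
  λ = 3: algebraic multiplicity = 3, geometric multiplicity = 1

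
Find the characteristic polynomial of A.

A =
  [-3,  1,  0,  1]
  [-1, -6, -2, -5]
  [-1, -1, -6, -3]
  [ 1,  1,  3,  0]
x^4 + 15*x^3 + 84*x^2 + 208*x + 192

Expanding det(x·I − A) (e.g. by cofactor expansion or by noting that A is similar to its Jordan form J, which has the same characteristic polynomial as A) gives
  χ_A(x) = x^4 + 15*x^3 + 84*x^2 + 208*x + 192
which factors as (x + 3)*(x + 4)^3. The eigenvalues (with algebraic multiplicities) are λ = -4 with multiplicity 3, λ = -3 with multiplicity 1.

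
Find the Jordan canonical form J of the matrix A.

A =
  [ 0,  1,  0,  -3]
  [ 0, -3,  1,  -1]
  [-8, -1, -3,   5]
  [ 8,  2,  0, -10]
J_3(-4) ⊕ J_1(-4)

The characteristic polynomial is
  det(x·I − A) = x^4 + 16*x^3 + 96*x^2 + 256*x + 256 = (x + 4)^4

Eigenvalues and multiplicities (the geometric multiplicity of λ is n − rank(A − λI), which equals the number of Jordan blocks for λ):
  λ = -4: algebraic multiplicity = 4, geometric multiplicity = 2

Determining the block sizes for each eigenvalue:
  λ = -4: with am = 4 and gm = 2, the partition is not yet determined (e.g. several partitions of 4 into 2 parts exist). Let N = A − (-4)·I. Computing rank(N^1) = 2, rank(N^2) = 1, rank(N^3) = 0; the number of blocks of size ≥ j is rank(N^{j−1}) − rank(N^j), giving [2, 1, 1]. So we have 1 block(s) of size 3, 1 block(s) of size 1 → block sizes [3, 1]

Assembling the blocks gives a Jordan form
J =
  [-4,  1,  0,  0]
  [ 0, -4,  1,  0]
  [ 0,  0, -4,  0]
  [ 0,  0,  0, -4]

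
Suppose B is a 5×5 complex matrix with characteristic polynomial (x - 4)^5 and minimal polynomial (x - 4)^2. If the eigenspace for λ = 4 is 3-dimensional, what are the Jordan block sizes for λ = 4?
Block sizes for λ = 4: [2, 2, 1]

Step 1 — from the characteristic polynomial, algebraic multiplicity of λ = 4 is 5. From dim ker(B − (4)·I) = 3, there are exactly 3 Jordan blocks for λ = 4.
Step 2 — from the minimal polynomial, the factor (x − 4)^2 tells us the largest block for λ = 4 has size 2.
Step 3 — with total size 5, 3 blocks, and largest block 2, the block sizes (in nonincreasing order) are [2, 2, 1].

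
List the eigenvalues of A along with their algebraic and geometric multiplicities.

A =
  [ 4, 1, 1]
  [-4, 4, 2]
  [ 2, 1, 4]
λ = 4: alg = 3, geom = 1

Step 1 — factor the characteristic polynomial to read off the algebraic multiplicities:
  χ_A(x) = (x - 4)^3

Step 2 — compute geometric multiplicities via the rank-nullity identity g(λ) = n − rank(A − λI):
  rank(A − (4)·I) = 2, so dim ker(A − (4)·I) = n − 2 = 1

Summary:
  λ = 4: algebraic multiplicity = 3, geometric multiplicity = 1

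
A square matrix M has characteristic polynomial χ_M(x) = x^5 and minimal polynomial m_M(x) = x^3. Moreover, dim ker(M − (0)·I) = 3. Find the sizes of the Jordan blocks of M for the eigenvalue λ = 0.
Block sizes for λ = 0: [3, 1, 1]

Step 1 — from the characteristic polynomial, algebraic multiplicity of λ = 0 is 5. From dim ker(M − (0)·I) = 3, there are exactly 3 Jordan blocks for λ = 0.
Step 2 — from the minimal polynomial, the factor (x − 0)^3 tells us the largest block for λ = 0 has size 3.
Step 3 — with total size 5, 3 blocks, and largest block 3, the block sizes (in nonincreasing order) are [3, 1, 1].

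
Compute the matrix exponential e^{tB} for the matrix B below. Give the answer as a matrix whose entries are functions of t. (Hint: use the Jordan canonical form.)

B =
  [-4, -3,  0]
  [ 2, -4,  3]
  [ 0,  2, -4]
e^{tB} =
  [-3*t^2*exp(-4*t) + exp(-4*t), -3*t*exp(-4*t), -9*t^2*exp(-4*t)/2]
  [2*t*exp(-4*t), exp(-4*t), 3*t*exp(-4*t)]
  [2*t^2*exp(-4*t), 2*t*exp(-4*t), 3*t^2*exp(-4*t) + exp(-4*t)]

Strategy: write B = P · J · P⁻¹ where J is a Jordan canonical form, so e^{tB} = P · e^{tJ} · P⁻¹, and e^{tJ} can be computed block-by-block.

B has Jordan form
J =
  [-4,  1,  0]
  [ 0, -4,  1]
  [ 0,  0, -4]
(up to reordering of blocks).

Per-block formulas:
  For a 3×3 Jordan block J_3(-4): exp(t · J_3(-4)) = e^(-4t)·(I + t·N + (t^2/2)·N^2), where N is the 3×3 nilpotent shift.

After assembling e^{tJ} and conjugating by P, we get:

e^{tB} =
  [-3*t^2*exp(-4*t) + exp(-4*t), -3*t*exp(-4*t), -9*t^2*exp(-4*t)/2]
  [2*t*exp(-4*t), exp(-4*t), 3*t*exp(-4*t)]
  [2*t^2*exp(-4*t), 2*t*exp(-4*t), 3*t^2*exp(-4*t) + exp(-4*t)]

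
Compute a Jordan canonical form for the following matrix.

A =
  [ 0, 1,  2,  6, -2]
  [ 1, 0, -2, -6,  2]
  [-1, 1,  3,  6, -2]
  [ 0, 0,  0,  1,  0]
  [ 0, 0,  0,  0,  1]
J_2(1) ⊕ J_1(1) ⊕ J_1(1) ⊕ J_1(1)

The characteristic polynomial is
  det(x·I − A) = x^5 - 5*x^4 + 10*x^3 - 10*x^2 + 5*x - 1 = (x - 1)^5

Eigenvalues and multiplicities (the geometric multiplicity of λ is n − rank(A − λI), which equals the number of Jordan blocks for λ):
  λ = 1: algebraic multiplicity = 5, geometric multiplicity = 4

Determining the block sizes for each eigenvalue:
  λ = 1: 4 blocks summing to 5 forces exactly one block of size 2 and the rest size 1 → block sizes [2, 1, 1, 1]

Assembling the blocks gives a Jordan form
J =
  [1, 1, 0, 0, 0]
  [0, 1, 0, 0, 0]
  [0, 0, 1, 0, 0]
  [0, 0, 0, 1, 0]
  [0, 0, 0, 0, 1]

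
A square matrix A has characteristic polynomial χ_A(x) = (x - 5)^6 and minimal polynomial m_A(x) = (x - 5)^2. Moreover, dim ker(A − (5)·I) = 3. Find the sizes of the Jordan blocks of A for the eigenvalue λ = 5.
Block sizes for λ = 5: [2, 2, 2]

Step 1 — from the characteristic polynomial, algebraic multiplicity of λ = 5 is 6. From dim ker(A − (5)·I) = 3, there are exactly 3 Jordan blocks for λ = 5.
Step 2 — from the minimal polynomial, the factor (x − 5)^2 tells us the largest block for λ = 5 has size 2.
Step 3 — with total size 6, 3 blocks, and largest block 2, the block sizes (in nonincreasing order) are [2, 2, 2].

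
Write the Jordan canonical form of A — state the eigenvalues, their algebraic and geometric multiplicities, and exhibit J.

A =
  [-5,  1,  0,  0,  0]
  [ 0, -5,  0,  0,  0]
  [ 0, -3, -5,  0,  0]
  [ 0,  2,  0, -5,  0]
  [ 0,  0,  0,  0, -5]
J_2(-5) ⊕ J_1(-5) ⊕ J_1(-5) ⊕ J_1(-5)

The characteristic polynomial is
  det(x·I − A) = x^5 + 25*x^4 + 250*x^3 + 1250*x^2 + 3125*x + 3125 = (x + 5)^5

Eigenvalues and multiplicities (the geometric multiplicity of λ is n − rank(A − λI), which equals the number of Jordan blocks for λ):
  λ = -5: algebraic multiplicity = 5, geometric multiplicity = 4

Determining the block sizes for each eigenvalue:
  λ = -5: 4 blocks summing to 5 forces exactly one block of size 2 and the rest size 1 → block sizes [2, 1, 1, 1]

Assembling the blocks gives a Jordan form
J =
  [-5,  1,  0,  0,  0]
  [ 0, -5,  0,  0,  0]
  [ 0,  0, -5,  0,  0]
  [ 0,  0,  0, -5,  0]
  [ 0,  0,  0,  0, -5]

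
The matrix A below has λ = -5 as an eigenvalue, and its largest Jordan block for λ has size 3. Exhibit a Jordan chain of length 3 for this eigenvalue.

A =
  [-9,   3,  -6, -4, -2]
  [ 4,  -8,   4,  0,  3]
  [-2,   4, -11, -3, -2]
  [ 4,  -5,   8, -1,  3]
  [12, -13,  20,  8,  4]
A Jordan chain for λ = -5 of length 3:
v_1 = (1, -2, -1, 0, -2)ᵀ
v_2 = (3, -3, 4, -5, -13)ᵀ
v_3 = (0, 1, 0, 0, 0)ᵀ

Let N = A − (-5)·I. We want v_3 with N^3 v_3 = 0 but N^2 v_3 ≠ 0; then v_{j-1} := N · v_j for j = 3, …, 2.

Pick v_3 = (0, 1, 0, 0, 0)ᵀ.
Then v_2 = N · v_3 = (3, -3, 4, -5, -13)ᵀ.
Then v_1 = N · v_2 = (1, -2, -1, 0, -2)ᵀ.

Sanity check: (A − (-5)·I) v_1 = (0, 0, 0, 0, 0)ᵀ = 0. ✓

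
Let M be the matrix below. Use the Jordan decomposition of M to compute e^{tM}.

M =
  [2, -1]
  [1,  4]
e^{tM} =
  [-t*exp(3*t) + exp(3*t), -t*exp(3*t)]
  [t*exp(3*t), t*exp(3*t) + exp(3*t)]

Strategy: write M = P · J · P⁻¹ where J is a Jordan canonical form, so e^{tM} = P · e^{tJ} · P⁻¹, and e^{tJ} can be computed block-by-block.

M has Jordan form
J =
  [3, 1]
  [0, 3]
(up to reordering of blocks).

Per-block formulas:
  For a 2×2 Jordan block J_2(3): exp(t · J_2(3)) = e^(3t)·(I + t·N), where N is the 2×2 nilpotent shift.

After assembling e^{tJ} and conjugating by P, we get:

e^{tM} =
  [-t*exp(3*t) + exp(3*t), -t*exp(3*t)]
  [t*exp(3*t), t*exp(3*t) + exp(3*t)]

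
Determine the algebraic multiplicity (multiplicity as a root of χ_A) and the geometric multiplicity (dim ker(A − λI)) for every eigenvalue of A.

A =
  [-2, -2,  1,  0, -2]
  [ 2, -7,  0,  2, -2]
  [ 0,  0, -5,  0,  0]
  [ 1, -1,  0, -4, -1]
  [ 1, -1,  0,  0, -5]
λ = -5: alg = 3, geom = 2; λ = -4: alg = 2, geom = 2

Step 1 — factor the characteristic polynomial to read off the algebraic multiplicities:
  χ_A(x) = (x + 4)^2*(x + 5)^3

Step 2 — compute geometric multiplicities via the rank-nullity identity g(λ) = n − rank(A − λI):
  rank(A − (-5)·I) = 3, so dim ker(A − (-5)·I) = n − 3 = 2
  rank(A − (-4)·I) = 3, so dim ker(A − (-4)·I) = n − 3 = 2

Summary:
  λ = -5: algebraic multiplicity = 3, geometric multiplicity = 2
  λ = -4: algebraic multiplicity = 2, geometric multiplicity = 2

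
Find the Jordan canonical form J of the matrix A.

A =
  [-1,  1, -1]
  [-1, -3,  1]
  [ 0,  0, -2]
J_2(-2) ⊕ J_1(-2)

The characteristic polynomial is
  det(x·I − A) = x^3 + 6*x^2 + 12*x + 8 = (x + 2)^3

Eigenvalues and multiplicities (the geometric multiplicity of λ is n − rank(A − λI), which equals the number of Jordan blocks for λ):
  λ = -2: algebraic multiplicity = 3, geometric multiplicity = 2

Determining the block sizes for each eigenvalue:
  λ = -2: 2 blocks summing to 3 forces exactly one block of size 2 and the rest size 1 → block sizes [2, 1]

Assembling the blocks gives a Jordan form
J =
  [-2,  1,  0]
  [ 0, -2,  0]
  [ 0,  0, -2]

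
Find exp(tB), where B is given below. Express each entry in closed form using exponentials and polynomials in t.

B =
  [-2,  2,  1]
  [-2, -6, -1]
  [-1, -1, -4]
e^{tB} =
  [-t^2*exp(-4*t)/2 + 2*t*exp(-4*t) + exp(-4*t), -t^2*exp(-4*t)/2 + 2*t*exp(-4*t), t*exp(-4*t)]
  [t^2*exp(-4*t)/2 - 2*t*exp(-4*t), t^2*exp(-4*t)/2 - 2*t*exp(-4*t) + exp(-4*t), -t*exp(-4*t)]
  [-t*exp(-4*t), -t*exp(-4*t), exp(-4*t)]

Strategy: write B = P · J · P⁻¹ where J is a Jordan canonical form, so e^{tB} = P · e^{tJ} · P⁻¹, and e^{tJ} can be computed block-by-block.

B has Jordan form
J =
  [-4,  1,  0]
  [ 0, -4,  1]
  [ 0,  0, -4]
(up to reordering of blocks).

Per-block formulas:
  For a 3×3 Jordan block J_3(-4): exp(t · J_3(-4)) = e^(-4t)·(I + t·N + (t^2/2)·N^2), where N is the 3×3 nilpotent shift.

After assembling e^{tJ} and conjugating by P, we get:

e^{tB} =
  [-t^2*exp(-4*t)/2 + 2*t*exp(-4*t) + exp(-4*t), -t^2*exp(-4*t)/2 + 2*t*exp(-4*t), t*exp(-4*t)]
  [t^2*exp(-4*t)/2 - 2*t*exp(-4*t), t^2*exp(-4*t)/2 - 2*t*exp(-4*t) + exp(-4*t), -t*exp(-4*t)]
  [-t*exp(-4*t), -t*exp(-4*t), exp(-4*t)]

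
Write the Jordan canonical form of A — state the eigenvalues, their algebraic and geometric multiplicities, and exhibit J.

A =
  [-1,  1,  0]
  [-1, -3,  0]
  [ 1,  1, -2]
J_2(-2) ⊕ J_1(-2)

The characteristic polynomial is
  det(x·I − A) = x^3 + 6*x^2 + 12*x + 8 = (x + 2)^3

Eigenvalues and multiplicities (the geometric multiplicity of λ is n − rank(A − λI), which equals the number of Jordan blocks for λ):
  λ = -2: algebraic multiplicity = 3, geometric multiplicity = 2

Determining the block sizes for each eigenvalue:
  λ = -2: 2 blocks summing to 3 forces exactly one block of size 2 and the rest size 1 → block sizes [2, 1]

Assembling the blocks gives a Jordan form
J =
  [-2,  1,  0]
  [ 0, -2,  0]
  [ 0,  0, -2]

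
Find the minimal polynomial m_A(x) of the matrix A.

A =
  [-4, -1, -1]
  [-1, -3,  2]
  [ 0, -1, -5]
x^3 + 12*x^2 + 48*x + 64

The characteristic polynomial is χ_A(x) = (x + 4)^3, so the eigenvalues are known. The minimal polynomial is
  m_A(x) = Π_λ (x − λ)^{k_λ}
where k_λ is the size of the *largest* Jordan block for λ (equivalently, the smallest k with (A − λI)^k v = 0 for every generalised eigenvector v of λ).

  λ = -4: largest Jordan block has size 3, contributing (x + 4)^3

So m_A(x) = (x + 4)^3 = x^3 + 12*x^2 + 48*x + 64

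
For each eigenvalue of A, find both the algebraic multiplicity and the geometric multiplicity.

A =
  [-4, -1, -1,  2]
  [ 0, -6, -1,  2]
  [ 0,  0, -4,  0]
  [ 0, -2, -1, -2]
λ = -4: alg = 4, geom = 2

Step 1 — factor the characteristic polynomial to read off the algebraic multiplicities:
  χ_A(x) = (x + 4)^4

Step 2 — compute geometric multiplicities via the rank-nullity identity g(λ) = n − rank(A − λI):
  rank(A − (-4)·I) = 2, so dim ker(A − (-4)·I) = n − 2 = 2

Summary:
  λ = -4: algebraic multiplicity = 4, geometric multiplicity = 2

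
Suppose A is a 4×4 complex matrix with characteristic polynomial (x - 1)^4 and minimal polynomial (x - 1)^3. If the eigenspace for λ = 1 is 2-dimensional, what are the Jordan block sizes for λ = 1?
Block sizes for λ = 1: [3, 1]

Step 1 — from the characteristic polynomial, algebraic multiplicity of λ = 1 is 4. From dim ker(A − (1)·I) = 2, there are exactly 2 Jordan blocks for λ = 1.
Step 2 — from the minimal polynomial, the factor (x − 1)^3 tells us the largest block for λ = 1 has size 3.
Step 3 — with total size 4, 2 blocks, and largest block 3, the block sizes (in nonincreasing order) are [3, 1].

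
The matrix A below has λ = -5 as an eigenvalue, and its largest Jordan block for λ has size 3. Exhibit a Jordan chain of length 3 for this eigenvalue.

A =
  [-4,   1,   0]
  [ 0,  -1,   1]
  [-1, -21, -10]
A Jordan chain for λ = -5 of length 3:
v_1 = (1, -1, 4)ᵀ
v_2 = (1, 0, -1)ᵀ
v_3 = (1, 0, 0)ᵀ

Let N = A − (-5)·I. We want v_3 with N^3 v_3 = 0 but N^2 v_3 ≠ 0; then v_{j-1} := N · v_j for j = 3, …, 2.

Pick v_3 = (1, 0, 0)ᵀ.
Then v_2 = N · v_3 = (1, 0, -1)ᵀ.
Then v_1 = N · v_2 = (1, -1, 4)ᵀ.

Sanity check: (A − (-5)·I) v_1 = (0, 0, 0)ᵀ = 0. ✓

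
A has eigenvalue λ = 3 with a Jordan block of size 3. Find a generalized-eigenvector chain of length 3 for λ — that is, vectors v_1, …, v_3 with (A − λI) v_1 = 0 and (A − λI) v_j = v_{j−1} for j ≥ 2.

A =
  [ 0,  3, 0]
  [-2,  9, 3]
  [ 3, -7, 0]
A Jordan chain for λ = 3 of length 3:
v_1 = (3, 3, -4)ᵀ
v_2 = (-3, -2, 3)ᵀ
v_3 = (1, 0, 0)ᵀ

Let N = A − (3)·I. We want v_3 with N^3 v_3 = 0 but N^2 v_3 ≠ 0; then v_{j-1} := N · v_j for j = 3, …, 2.

Pick v_3 = (1, 0, 0)ᵀ.
Then v_2 = N · v_3 = (-3, -2, 3)ᵀ.
Then v_1 = N · v_2 = (3, 3, -4)ᵀ.

Sanity check: (A − (3)·I) v_1 = (0, 0, 0)ᵀ = 0. ✓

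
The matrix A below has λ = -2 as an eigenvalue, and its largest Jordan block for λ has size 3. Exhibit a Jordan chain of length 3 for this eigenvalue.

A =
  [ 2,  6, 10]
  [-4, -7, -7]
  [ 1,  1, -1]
A Jordan chain for λ = -2 of length 3:
v_1 = (2, -3, 1)ᵀ
v_2 = (4, -4, 1)ᵀ
v_3 = (1, 0, 0)ᵀ

Let N = A − (-2)·I. We want v_3 with N^3 v_3 = 0 but N^2 v_3 ≠ 0; then v_{j-1} := N · v_j for j = 3, …, 2.

Pick v_3 = (1, 0, 0)ᵀ.
Then v_2 = N · v_3 = (4, -4, 1)ᵀ.
Then v_1 = N · v_2 = (2, -3, 1)ᵀ.

Sanity check: (A − (-2)·I) v_1 = (0, 0, 0)ᵀ = 0. ✓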